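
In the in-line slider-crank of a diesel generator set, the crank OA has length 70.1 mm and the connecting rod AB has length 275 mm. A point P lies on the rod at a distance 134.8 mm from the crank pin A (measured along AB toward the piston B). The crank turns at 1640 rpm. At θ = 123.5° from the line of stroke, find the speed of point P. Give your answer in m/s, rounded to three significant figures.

ω = 171.7 rad/s.  Crank-pin speed |V_A| = rω = 12.039 m/s, perpendicular to OA.
Rod angle: sinφ = −(r/L) sinθ ⇒ φ = -12.273°; ω_rod = −rω cosθ/√(L²−r²sin²θ) = +24.728 rad/s.
V_P = V_A + ω_rod × AP, with AP = 0.1348 m along the rod.
Components: V_Px = −rω sinθ − a·ω_rod·sinφ = -9.3306 m/s;  V_Py = rω cosθ + a·ω_rod·cosφ = -3.3876 m/s.
|V_P| = √(V_Px² + V_Py²) = 9.9265 m/s.

9.93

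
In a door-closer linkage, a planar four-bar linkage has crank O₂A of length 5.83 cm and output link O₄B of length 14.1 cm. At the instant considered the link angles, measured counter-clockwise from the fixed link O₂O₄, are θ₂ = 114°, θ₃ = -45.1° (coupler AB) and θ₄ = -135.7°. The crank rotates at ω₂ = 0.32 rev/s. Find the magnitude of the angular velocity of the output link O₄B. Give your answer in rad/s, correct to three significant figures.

ω₂ = 2.011 rad/s (from 0.32 rev/s).
Differentiating the loop-closure r₂e^{iθ₂}+r₃e^{iθ₃}=r₁+r₄e^{iθ₄} gives r₂ω₂e^{iθ₂}+r₃ω₃e^{iθ₃}=r₄ω₄e^{iθ₄}.
Eliminating the other unknown: ω₄ = r₂ω₂ sin(θ₂−θ₃) / [r₄ sin(θ₄−θ₃)].
Numerator sine = +0.35674; denominator sine = -0.99995.
Result = 0.0583·2.011·(+0.35674) / (0.141·(-0.99995)) = -0.29659 rad/s; magnitude 0.29659 rad/s.

0.297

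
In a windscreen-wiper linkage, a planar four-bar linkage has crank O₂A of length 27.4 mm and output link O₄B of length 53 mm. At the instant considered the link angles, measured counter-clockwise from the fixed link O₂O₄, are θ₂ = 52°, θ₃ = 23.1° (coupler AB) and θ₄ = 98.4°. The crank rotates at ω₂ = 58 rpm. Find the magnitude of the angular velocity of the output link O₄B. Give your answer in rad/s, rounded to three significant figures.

1.57

ω₂ = 6.074 rad/s (from 58 rpm).
Differentiating the loop-closure r₂e^{iθ₂}+r₃e^{iθ₃}=r₁+r₄e^{iθ₄} gives r₂ω₂e^{iθ₂}+r₃ω₃e^{iθ₃}=r₄ω₄e^{iθ₄}.
Eliminating the other unknown: ω₄ = r₂ω₂ sin(θ₂−θ₃) / [r₄ sin(θ₄−θ₃)].
Numerator sine = +0.48328; denominator sine = +0.96727.
Result = 0.0274·6.074·(+0.48328) / (0.053·(+0.96727)) = +1.5689 rad/s; magnitude 1.5689 rad/s.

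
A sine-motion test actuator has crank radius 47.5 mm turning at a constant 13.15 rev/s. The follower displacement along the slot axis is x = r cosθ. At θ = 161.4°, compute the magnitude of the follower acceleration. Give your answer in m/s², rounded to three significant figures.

307

ω = 82.62 rad/s (from 13.15 rev/s).
x = r cosθ ⇒ ẍ = −rω² cosθ (ω constant).
|a| = rω²|cosθ| = 0.0475·(82.62)²·|cos 161.4°| = 307.33 m/s².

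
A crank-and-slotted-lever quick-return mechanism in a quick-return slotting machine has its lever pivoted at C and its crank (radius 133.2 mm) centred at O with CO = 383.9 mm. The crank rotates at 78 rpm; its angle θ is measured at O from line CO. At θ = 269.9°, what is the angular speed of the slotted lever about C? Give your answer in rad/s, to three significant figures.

0.874

ω = 8.168 rad/s (from 78 rpm).
Crank pin A relative to C: A = (d + r cosθ, r sinθ); lever angle φ = atan2(r sinθ, d + r cosθ).
Differentiating tanφ: φ̇ = rω(d cosθ + r)/(d² + r² + 2dr cosθ).
d² + r² + 2dr cosθ = |CA|² = 0.164943 m²;  d cosθ + r = +0.13253 m.
|ω_lever| = |0.1332·8.168·+0.13253| / 0.164943 = 0.87419 rad/s.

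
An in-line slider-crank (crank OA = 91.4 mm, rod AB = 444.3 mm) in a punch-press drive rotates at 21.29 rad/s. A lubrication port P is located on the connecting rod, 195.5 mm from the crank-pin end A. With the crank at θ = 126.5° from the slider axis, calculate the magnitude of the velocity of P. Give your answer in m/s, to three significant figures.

1.61

ω = 21.29 rad/s.  Crank-pin speed |V_A| = rω = 1.9459 m/s, perpendicular to OA.
Rod angle: sinφ = −(r/L) sinθ ⇒ φ = -9.519°; ω_rod = −rω cosθ/√(L²−r²sin²θ) = +2.6415 rad/s.
V_P = V_A + ω_rod × AP, with AP = 0.1955 m along the rod.
Components: V_Px = −rω sinθ − a·ω_rod·sinφ = -1.4788 m/s;  V_Py = rω cosθ + a·ω_rod·cosφ = -0.64816 m/s.
|V_P| = √(V_Px² + V_Py²) = 1.6146 m/s.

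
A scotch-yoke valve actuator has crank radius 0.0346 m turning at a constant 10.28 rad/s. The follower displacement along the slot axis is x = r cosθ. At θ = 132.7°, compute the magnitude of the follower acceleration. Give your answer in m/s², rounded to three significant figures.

2.48

ω = 10.28 rad/s
x = r cosθ ⇒ ẍ = −rω² cosθ (ω constant).
|a| = rω²|cosθ| = 0.0346·(10.28)²·|cos 132.7°| = 2.4797 m/s².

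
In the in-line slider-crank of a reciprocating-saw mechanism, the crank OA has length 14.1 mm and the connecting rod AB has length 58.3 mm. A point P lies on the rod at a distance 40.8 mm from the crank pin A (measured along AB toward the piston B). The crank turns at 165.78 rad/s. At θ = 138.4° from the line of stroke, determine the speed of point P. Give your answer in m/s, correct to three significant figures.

1.45

ω = 165.8 rad/s.  Crank-pin speed |V_A| = rω = 2.3375 m/s, perpendicular to OA.
Rod angle: sinφ = −(r/L) sinθ ⇒ φ = -9.240°; ω_rod = −rω cosθ/√(L²−r²sin²θ) = +30.377 rad/s.
V_P = V_A + ω_rod × AP, with AP = 0.0408 m along the rod.
Components: V_Px = −rω sinθ − a·ω_rod·sinφ = -1.3529 m/s;  V_Py = rω cosθ + a·ω_rod·cosφ = -0.52469 m/s.
|V_P| = √(V_Px² + V_Py²) = 1.4511 m/s.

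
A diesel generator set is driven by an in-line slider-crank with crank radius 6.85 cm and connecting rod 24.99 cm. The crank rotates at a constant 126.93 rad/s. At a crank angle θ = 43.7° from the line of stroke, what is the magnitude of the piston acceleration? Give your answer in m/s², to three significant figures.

ω = 126.9 rad/s
x(θ) = r cosθ + √(L² − r² sin²θ); with ω constant, a = ω²·d²x/dθ².
d²x/dθ² = −r cosθ − r²(cos2θ)/√u − r⁴ sin²2θ/(4u^{3/2}),  u = L² − r² sin²θ = 0.0602103 m².
Substituting r = 0.0685 m, L = 0.2499 m, θ = 43.7°: d²x/dθ² = -0.050762 m.
a = ω²·d²x/dθ² = (126.9)²·(-0.050762) = -817.85 m/s²;  |a| = 817.85 m/s².

818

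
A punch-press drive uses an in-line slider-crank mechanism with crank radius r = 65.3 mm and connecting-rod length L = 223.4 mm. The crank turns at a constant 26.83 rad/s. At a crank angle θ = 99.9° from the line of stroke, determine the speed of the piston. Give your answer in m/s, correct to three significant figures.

ω = 26.83 rad/s
For an in-line slider-crank, x = r cosθ + √(L² − r² sin²θ), so v = −rω sinθ·[1 + r cosθ/√(L² − r² sin²θ)].
With r = 0.0653 m, L = 0.2234 m, θ = 99.9°: √(L² − r² sin²θ) = 0.21394 m.
v = −0.0653·26.83·0.98511·[1 + 0.0653·-0.17193/0.21394] = -1.6353 m/s.
|v| = 1.6353 m/s.

1.64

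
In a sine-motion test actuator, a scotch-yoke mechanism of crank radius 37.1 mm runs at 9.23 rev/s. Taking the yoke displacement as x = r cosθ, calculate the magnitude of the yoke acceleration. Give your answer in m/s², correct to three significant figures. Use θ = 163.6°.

120

ω = 57.99 rad/s (from 9.23 rev/s).
x = r cosθ ⇒ ẍ = −rω² cosθ (ω constant).
|a| = rω²|cosθ| = 0.0371·(57.99)²·|cos 163.6°| = 119.7 m/s².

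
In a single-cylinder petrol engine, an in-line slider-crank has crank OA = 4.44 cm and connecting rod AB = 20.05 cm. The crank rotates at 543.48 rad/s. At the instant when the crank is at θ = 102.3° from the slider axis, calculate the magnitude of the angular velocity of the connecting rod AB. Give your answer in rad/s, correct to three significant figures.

26.3

ω = 543.5 rad/s
The rod makes angle φ with the slider axis where L sinφ = r sinθ; differentiating, L cosφ·φ̇ = r ω cosθ.
L cosφ = √(L² − r² sin²θ) = 0.19575 m.
|ω_rod| = r ω |cosθ| / √(L² − r² sin²θ) = 0.0444·543.5·0.21303/0.19575 = 26.261 rad/s.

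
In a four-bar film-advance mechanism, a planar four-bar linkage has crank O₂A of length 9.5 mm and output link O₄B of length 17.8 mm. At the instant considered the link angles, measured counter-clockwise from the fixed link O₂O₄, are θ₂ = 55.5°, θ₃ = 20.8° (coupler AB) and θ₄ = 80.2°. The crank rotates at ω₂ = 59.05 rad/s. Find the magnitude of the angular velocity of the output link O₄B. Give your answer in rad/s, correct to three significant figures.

20.8

ω₂ = 59.05 rad/s
Differentiating the loop-closure r₂e^{iθ₂}+r₃e^{iθ₃}=r₁+r₄e^{iθ₄} gives r₂ω₂e^{iθ₂}+r₃ω₃e^{iθ₃}=r₄ω₄e^{iθ₄}.
Eliminating the other unknown: ω₄ = r₂ω₂ sin(θ₂−θ₃) / [r₄ sin(θ₄−θ₃)].
Numerator sine = +0.56928; denominator sine = +0.86074.
Result = 0.0095·59.05·(+0.56928) / (0.0178·(+0.86074)) = +20.844 rad/s; magnitude 20.844 rad/s.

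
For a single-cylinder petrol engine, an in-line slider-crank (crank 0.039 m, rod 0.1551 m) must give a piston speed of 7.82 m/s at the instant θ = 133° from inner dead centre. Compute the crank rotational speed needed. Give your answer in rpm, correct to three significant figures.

For an in-line slider-crank, |v_piston| = rω|sinθ|·[1 + r cosθ/√(L² − r² sin²θ)].
With r = 0.039 m, L = 0.1551 m, θ = 133°: the bracketed kinematic factor |dx/dθ| = 0.023547 m.
ω = v/|dx/dθ| = 7.82/0.023547 = 332.11 rad/s.
N = 60ω/(2π) = 3171.4 rpm.

3170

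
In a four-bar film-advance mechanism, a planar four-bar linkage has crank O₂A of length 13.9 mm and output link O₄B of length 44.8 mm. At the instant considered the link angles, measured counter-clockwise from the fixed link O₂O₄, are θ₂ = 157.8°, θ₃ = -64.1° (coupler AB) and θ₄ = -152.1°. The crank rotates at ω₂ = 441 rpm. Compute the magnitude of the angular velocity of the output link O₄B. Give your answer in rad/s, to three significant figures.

9.57

ω₂ = 46.18 rad/s (from 441 rpm).
Differentiating the loop-closure r₂e^{iθ₂}+r₃e^{iθ₃}=r₁+r₄e^{iθ₄} gives r₂ω₂e^{iθ₂}+r₃ω₃e^{iθ₃}=r₄ω₄e^{iθ₄}.
Eliminating the other unknown: ω₄ = r₂ω₂ sin(θ₂−θ₃) / [r₄ sin(θ₄−θ₃)].
Numerator sine = -0.66783; denominator sine = -0.99939.
Result = 0.0139·46.18·(-0.66783) / (0.0448·(-0.99939)) = +9.5749 rad/s; magnitude 9.5749 rad/s.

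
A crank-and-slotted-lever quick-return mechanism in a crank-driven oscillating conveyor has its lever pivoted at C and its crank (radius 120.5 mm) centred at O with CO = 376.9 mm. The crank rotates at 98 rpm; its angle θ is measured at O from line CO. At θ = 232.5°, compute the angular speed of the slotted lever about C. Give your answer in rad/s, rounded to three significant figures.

1.33

ω = 10.26 rad/s (from 98 rpm).
Crank pin A relative to C: A = (d + r cosθ, r sinθ); lever angle φ = atan2(r sinθ, d + r cosθ).
Differentiating tanφ: φ̇ = rω(d cosθ + r)/(d² + r² + 2dr cosθ).
d² + r² + 2dr cosθ = |CA|² = 0.101278 m²;  d cosθ + r = -0.10894 m.
|ω_lever| = |0.1205·10.26·-0.10894| / 0.101278 = 1.3302 rad/s.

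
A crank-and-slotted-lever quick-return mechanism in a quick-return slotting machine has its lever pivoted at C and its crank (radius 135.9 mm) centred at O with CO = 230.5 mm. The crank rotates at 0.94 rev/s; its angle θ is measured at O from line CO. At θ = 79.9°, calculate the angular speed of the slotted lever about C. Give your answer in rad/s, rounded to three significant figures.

ω = 5.906 rad/s (from 0.94 rev/s).
Crank pin A relative to C: A = (d + r cosθ, r sinθ); lever angle φ = atan2(r sinθ, d + r cosθ).
Differentiating tanφ: φ̇ = rω(d cosθ + r)/(d² + r² + 2dr cosθ).
d² + r² + 2dr cosθ = |CA|² = 0.0825858 m²;  d cosθ + r = +0.17632 m.
|ω_lever| = |0.1359·5.906·+0.17632| / 0.0825858 = 1.7137 rad/s.

1.71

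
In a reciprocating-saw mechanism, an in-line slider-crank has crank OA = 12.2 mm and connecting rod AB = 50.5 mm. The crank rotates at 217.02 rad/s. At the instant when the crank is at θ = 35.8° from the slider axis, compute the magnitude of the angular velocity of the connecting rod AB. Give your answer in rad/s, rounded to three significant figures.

ω = 217 rad/s
The rod makes angle φ with the slider axis where L sinφ = r sinθ; differentiating, L cosφ·φ̇ = r ω cosθ.
L cosφ = √(L² − r² sin²θ) = 0.049993 m.
|ω_rod| = r ω |cosθ| / √(L² − r² sin²θ) = 0.0122·217·0.81106/0.049993 = 42.954 rad/s.

43.0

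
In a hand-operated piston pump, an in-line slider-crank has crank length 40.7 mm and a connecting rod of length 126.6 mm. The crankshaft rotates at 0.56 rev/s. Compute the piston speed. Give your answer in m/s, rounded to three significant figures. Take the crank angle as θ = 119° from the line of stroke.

0.105

ω = 2π·0.56 = 3.519 rad/s
For an in-line slider-crank, x = r cosθ + √(L² − r² sin²θ), so v = −rω sinθ·[1 + r cosθ/√(L² − r² sin²θ)].
With r = 0.0407 m, L = 0.1266 m, θ = 119°: √(L² − r² sin²θ) = 0.12149 m.
v = −0.0407·3.519·0.87462·[1 + 0.0407·-0.48481/0.12149] = -0.10491 m/s.
|v| = 0.10491 m/s.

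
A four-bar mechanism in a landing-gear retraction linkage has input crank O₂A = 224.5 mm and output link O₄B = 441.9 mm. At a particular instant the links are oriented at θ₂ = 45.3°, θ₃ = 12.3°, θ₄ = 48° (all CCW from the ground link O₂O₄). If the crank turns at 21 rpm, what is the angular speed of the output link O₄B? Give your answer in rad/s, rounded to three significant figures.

1.04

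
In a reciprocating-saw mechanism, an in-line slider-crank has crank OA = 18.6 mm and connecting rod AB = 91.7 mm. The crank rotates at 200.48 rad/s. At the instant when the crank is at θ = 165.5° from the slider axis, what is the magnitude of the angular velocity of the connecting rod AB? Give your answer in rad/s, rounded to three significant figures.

ω = 200.5 rad/s
The rod makes angle φ with the slider axis where L sinφ = r sinθ; differentiating, L cosφ·φ̇ = r ω cosθ.
L cosφ = √(L² − r² sin²θ) = 0.091582 m.
|ω_rod| = r ω |cosθ| / √(L² − r² sin²θ) = 0.0186·200.5·0.96815/0.091582 = 39.42 rad/s.

39.4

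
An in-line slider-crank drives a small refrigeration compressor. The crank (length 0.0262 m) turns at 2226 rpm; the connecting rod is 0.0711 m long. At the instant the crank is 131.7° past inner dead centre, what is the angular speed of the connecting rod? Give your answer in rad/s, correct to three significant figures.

59.4

ω = 233.1 rad/s (converted from 2226 rpm).
The rod makes angle φ with the slider axis where L sinφ = r sinθ; differentiating, L cosφ·φ̇ = r ω cosθ.
L cosφ = √(L² − r² sin²θ) = 0.068356 m.
|ω_rod| = r ω |cosθ| / √(L² − r² sin²θ) = 0.0262·233.1·0.66523/0.068356 = 59.436 rad/s.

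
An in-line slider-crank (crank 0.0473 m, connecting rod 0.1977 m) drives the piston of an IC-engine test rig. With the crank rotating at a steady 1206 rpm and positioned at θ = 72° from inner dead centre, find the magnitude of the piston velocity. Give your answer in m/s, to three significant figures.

ω = 2π·1206/60 = 126.3 rad/s
For an in-line slider-crank, x = r cosθ + √(L² − r² sin²θ), so v = −rω sinθ·[1 + r cosθ/√(L² − r² sin²θ)].
With r = 0.0473 m, L = 0.1977 m, θ = 72°: √(L² − r² sin²θ) = 0.19251 m.
v = −0.0473·126.3·0.95106·[1 + 0.0473·0.30902/0.19251] = -6.1126 m/s.
|v| = 6.1126 m/s.

6.11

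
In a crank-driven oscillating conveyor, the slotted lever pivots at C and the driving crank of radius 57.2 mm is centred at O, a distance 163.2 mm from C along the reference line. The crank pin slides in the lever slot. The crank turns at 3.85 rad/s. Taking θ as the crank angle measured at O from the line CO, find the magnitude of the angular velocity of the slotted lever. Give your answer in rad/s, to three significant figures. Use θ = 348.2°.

0.992

ω = 3.85 rad/s
Crank pin A relative to C: A = (d + r cosθ, r sinθ); lever angle φ = atan2(r sinθ, d + r cosθ).
Differentiating tanφ: φ̇ = rω(d cosθ + r)/(d² + r² + 2dr cosθ).
d² + r² + 2dr cosθ = |CA|² = 0.0481816 m²;  d cosθ + r = +0.21695 m.
|ω_lever| = |0.0572·3.85·+0.21695| / 0.0481816 = 0.9916 rad/s.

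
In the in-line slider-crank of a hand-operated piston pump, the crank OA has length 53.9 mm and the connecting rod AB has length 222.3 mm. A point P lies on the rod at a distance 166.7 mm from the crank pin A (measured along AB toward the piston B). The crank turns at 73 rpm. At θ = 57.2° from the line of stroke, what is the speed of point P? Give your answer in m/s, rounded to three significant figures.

0.385

ω = 7.645 rad/s.  Crank-pin speed |V_A| = rω = 0.41204 m/s, perpendicular to OA.
Rod angle: sinφ = −(r/L) sinθ ⇒ φ = -11.760°; ω_rod = −rω cosθ/√(L²−r²sin²θ) = -1.0256 rad/s.
V_P = V_A + ω_rod × AP, with AP = 0.1667 m along the rod.
Components: V_Px = −rω sinθ − a·ω_rod·sinφ = -0.38119 m/s;  V_Py = rω cosθ + a·ω_rod·cosφ = +0.055827 m/s.
|V_P| = √(V_Px² + V_Py²) = 0.38526 m/s.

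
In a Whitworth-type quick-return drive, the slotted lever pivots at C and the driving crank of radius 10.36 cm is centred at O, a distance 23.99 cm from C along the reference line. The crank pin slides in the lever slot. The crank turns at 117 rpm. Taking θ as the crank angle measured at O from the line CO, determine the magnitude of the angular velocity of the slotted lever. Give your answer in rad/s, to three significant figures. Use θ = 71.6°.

2.71

ω = 12.25 rad/s (from 117 rpm).
Crank pin A relative to C: A = (d + r cosθ, r sinθ); lever angle φ = atan2(r sinθ, d + r cosθ).
Differentiating tanφ: φ̇ = rω(d cosθ + r)/(d² + r² + 2dr cosθ).
d² + r² + 2dr cosθ = |CA|² = 0.083975 m²;  d cosθ + r = +0.17932 m.
|ω_lever| = |0.1036·12.25·+0.17932| / 0.083975 = 2.7106 rad/s.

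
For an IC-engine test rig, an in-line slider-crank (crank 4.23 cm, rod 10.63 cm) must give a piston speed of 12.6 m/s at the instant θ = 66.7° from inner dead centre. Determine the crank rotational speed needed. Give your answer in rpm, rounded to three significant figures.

2650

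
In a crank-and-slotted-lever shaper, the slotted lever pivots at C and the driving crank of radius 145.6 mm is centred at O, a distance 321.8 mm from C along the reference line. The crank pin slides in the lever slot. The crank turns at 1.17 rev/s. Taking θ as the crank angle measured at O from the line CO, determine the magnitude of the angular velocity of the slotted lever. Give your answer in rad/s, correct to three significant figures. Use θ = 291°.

1.76

ω = 7.351 rad/s (from 1.17 rev/s).
Crank pin A relative to C: A = (d + r cosθ, r sinθ); lever angle φ = atan2(r sinθ, d + r cosθ).
Differentiating tanφ: φ̇ = rω(d cosθ + r)/(d² + r² + 2dr cosθ).
d² + r² + 2dr cosθ = |CA|² = 0.158337 m²;  d cosθ + r = +0.26092 m.
|ω_lever| = |0.1456·7.351·+0.26092| / 0.158337 = 1.7638 rad/s.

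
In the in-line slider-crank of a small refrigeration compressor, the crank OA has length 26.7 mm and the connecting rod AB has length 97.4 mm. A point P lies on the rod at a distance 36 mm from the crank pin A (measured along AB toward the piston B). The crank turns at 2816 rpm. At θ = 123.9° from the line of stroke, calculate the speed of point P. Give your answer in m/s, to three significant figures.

6.75

ω = 294.9 rad/s.  Crank-pin speed |V_A| = rω = 7.8736 m/s, perpendicular to OA.
Rod angle: sinφ = −(r/L) sinθ ⇒ φ = -13.152°; ω_rod = −rω cosθ/√(L²−r²sin²θ) = +46.301 rad/s.
V_P = V_A + ω_rod × AP, with AP = 0.036 m along the rod.
Components: V_Px = −rω sinθ − a·ω_rod·sinφ = -6.1559 m/s;  V_Py = rω cosθ + a·ω_rod·cosφ = -2.7683 m/s.
|V_P| = √(V_Px² + V_Py²) = 6.7497 m/s.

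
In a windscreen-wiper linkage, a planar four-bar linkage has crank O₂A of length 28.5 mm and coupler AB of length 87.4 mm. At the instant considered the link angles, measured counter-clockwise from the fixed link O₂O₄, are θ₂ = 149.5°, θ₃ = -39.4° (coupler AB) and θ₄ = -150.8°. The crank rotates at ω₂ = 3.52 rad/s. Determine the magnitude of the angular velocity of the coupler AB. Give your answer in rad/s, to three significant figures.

1.06

ω₂ = 3.52 rad/s
Differentiating the loop-closure r₂e^{iθ₂}+r₃e^{iθ₃}=r₁+r₄e^{iθ₄} gives r₂ω₂e^{iθ₂}+r₃ω₃e^{iθ₃}=r₄ω₄e^{iθ₄}.
Eliminating the other unknown: ω₃ = r₂ω₂ sin(θ₄−θ₂) / [r₃ sin(θ₃−θ₄)].
Numerator sine = +0.86340; denominator sine = +0.93106.
Result = 0.0285·3.52·(+0.86340) / (0.0874·(+0.93106)) = +1.0644 rad/s; magnitude 1.0644 rad/s.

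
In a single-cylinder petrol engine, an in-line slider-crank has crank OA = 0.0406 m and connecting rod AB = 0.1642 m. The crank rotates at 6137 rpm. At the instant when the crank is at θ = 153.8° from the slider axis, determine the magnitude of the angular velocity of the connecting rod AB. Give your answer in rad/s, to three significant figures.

143

ω = 642.7 rad/s (converted from 6137 rpm).
The rod makes angle φ with the slider axis where L sinφ = r sinθ; differentiating, L cosφ·φ̇ = r ω cosθ.
L cosφ = √(L² − r² sin²θ) = 0.16322 m.
|ω_rod| = r ω |cosθ| / √(L² − r² sin²θ) = 0.0406·642.7·0.89726/0.16322 = 143.44 rad/s.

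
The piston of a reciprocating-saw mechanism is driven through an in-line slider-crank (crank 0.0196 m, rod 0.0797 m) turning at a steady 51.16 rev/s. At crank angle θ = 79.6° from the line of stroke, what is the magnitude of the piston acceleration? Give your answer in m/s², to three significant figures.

ω = 2π·51.2 = 321.4 rad/s
x(θ) = r cosθ + √(L² − r² sin²θ); with ω constant, a = ω²·d²x/dθ².
d²x/dθ² = −r cosθ − r²(cos2θ)/√u − r⁴ sin²2θ/(4u^{3/2}),  u = L² − r² sin²θ = 0.00598045 m².
Substituting r = 0.0196 m, L = 0.0797 m, θ = 79.6°: d²x/dθ² = +0.0010956 m.
a = ω²·d²x/dθ² = (321.4)²·(+0.0010956) = +113.21 m/s²;  |a| = 113.21 m/s².

113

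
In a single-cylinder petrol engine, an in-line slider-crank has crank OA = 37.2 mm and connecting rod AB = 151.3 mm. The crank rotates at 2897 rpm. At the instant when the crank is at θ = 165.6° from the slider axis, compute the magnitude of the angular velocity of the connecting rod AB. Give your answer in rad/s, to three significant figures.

72.4

ω = 303.4 rad/s (converted from 2897 rpm).
The rod makes angle φ with the slider axis where L sinφ = r sinθ; differentiating, L cosφ·φ̇ = r ω cosθ.
L cosφ = √(L² − r² sin²θ) = 0.15102 m.
|ω_rod| = r ω |cosθ| / √(L² − r² sin²θ) = 0.0372·303.4·0.96858/0.15102 = 72.382 rad/s.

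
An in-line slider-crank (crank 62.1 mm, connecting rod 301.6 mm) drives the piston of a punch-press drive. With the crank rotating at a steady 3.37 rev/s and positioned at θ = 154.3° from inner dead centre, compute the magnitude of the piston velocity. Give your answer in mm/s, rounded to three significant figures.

464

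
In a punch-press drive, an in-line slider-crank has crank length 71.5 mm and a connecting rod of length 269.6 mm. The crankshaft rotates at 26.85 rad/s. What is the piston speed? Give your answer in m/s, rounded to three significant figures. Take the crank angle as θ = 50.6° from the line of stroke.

1.74

ω = 26.85 rad/s
For an in-line slider-crank, x = r cosθ + √(L² − r² sin²θ), so v = −rω sinθ·[1 + r cosθ/√(L² − r² sin²θ)].
With r = 0.0715 m, L = 0.2696 m, θ = 50.6°: √(L² − r² sin²θ) = 0.26388 m.
v = −0.0715·26.85·0.77273·[1 + 0.0715·0.63473/0.26388] = -1.7386 m/s.
|v| = 1.7386 m/s.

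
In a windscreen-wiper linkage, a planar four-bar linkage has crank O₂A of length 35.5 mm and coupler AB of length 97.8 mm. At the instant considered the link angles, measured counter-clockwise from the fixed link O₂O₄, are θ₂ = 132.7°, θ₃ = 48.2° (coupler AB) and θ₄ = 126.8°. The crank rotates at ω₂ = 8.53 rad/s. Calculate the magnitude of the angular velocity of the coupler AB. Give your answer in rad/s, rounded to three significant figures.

0.325

ω₂ = 8.53 rad/s
Differentiating the loop-closure r₂e^{iθ₂}+r₃e^{iθ₃}=r₁+r₄e^{iθ₄} gives r₂ω₂e^{iθ₂}+r₃ω₃e^{iθ₃}=r₄ω₄e^{iθ₄}.
Eliminating the other unknown: ω₃ = r₂ω₂ sin(θ₄−θ₂) / [r₃ sin(θ₃−θ₄)].
Numerator sine = -0.10279; denominator sine = -0.98027.
Result = 0.0355·8.53·(-0.10279) / (0.0978·(-0.98027)) = +0.32468 rad/s; magnitude 0.32468 rad/s.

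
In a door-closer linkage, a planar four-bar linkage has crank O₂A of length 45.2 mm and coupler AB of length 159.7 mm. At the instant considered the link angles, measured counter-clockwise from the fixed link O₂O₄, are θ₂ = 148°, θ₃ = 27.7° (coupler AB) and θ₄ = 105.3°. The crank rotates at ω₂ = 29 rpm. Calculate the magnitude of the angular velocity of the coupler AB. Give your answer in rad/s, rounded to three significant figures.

ω₂ = 3.037 rad/s (from 29 rpm).
Differentiating the loop-closure r₂e^{iθ₂}+r₃e^{iθ₃}=r₁+r₄e^{iθ₄} gives r₂ω₂e^{iθ₂}+r₃ω₃e^{iθ₃}=r₄ω₄e^{iθ₄}.
Eliminating the other unknown: ω₃ = r₂ω₂ sin(θ₄−θ₂) / [r₃ sin(θ₃−θ₄)].
Numerator sine = -0.67816; denominator sine = -0.97667.
Result = 0.0452·3.037·(-0.67816) / (0.1597·(-0.97667)) = +0.59682 rad/s; magnitude 0.59682 rad/s.

0.597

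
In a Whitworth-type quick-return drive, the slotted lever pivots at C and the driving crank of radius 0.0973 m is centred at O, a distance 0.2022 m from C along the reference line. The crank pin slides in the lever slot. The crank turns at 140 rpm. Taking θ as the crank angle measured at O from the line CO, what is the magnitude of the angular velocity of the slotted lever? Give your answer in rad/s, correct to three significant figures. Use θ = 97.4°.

2.24

ω = 14.66 rad/s (from 140 rpm).
Crank pin A relative to C: A = (d + r cosθ, r sinθ); lever angle φ = atan2(r sinθ, d + r cosθ).
Differentiating tanφ: φ̇ = rω(d cosθ + r)/(d² + r² + 2dr cosθ).
d² + r² + 2dr cosθ = |CA|² = 0.0452843 m²;  d cosθ + r = +0.071258 m.
|ω_lever| = |0.0973·14.66·+0.071258| / 0.0452843 = 2.2447 rad/s.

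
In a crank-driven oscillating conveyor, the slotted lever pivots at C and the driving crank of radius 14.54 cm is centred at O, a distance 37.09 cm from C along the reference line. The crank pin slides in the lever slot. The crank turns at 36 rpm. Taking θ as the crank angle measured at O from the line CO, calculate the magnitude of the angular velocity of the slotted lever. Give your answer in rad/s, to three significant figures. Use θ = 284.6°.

0.704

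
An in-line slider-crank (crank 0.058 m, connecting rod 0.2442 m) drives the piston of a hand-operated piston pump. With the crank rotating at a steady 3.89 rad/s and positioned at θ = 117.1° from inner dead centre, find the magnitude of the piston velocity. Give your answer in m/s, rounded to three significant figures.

0.179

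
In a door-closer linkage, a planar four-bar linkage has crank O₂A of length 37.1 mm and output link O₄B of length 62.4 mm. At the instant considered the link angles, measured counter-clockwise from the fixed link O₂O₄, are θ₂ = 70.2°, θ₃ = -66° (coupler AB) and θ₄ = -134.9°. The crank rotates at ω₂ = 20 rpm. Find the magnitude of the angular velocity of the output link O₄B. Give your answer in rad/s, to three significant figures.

0.924

ω₂ = 2.094 rad/s (from 20 rpm).
Differentiating the loop-closure r₂e^{iθ₂}+r₃e^{iθ₃}=r₁+r₄e^{iθ₄} gives r₂ω₂e^{iθ₂}+r₃ω₃e^{iθ₃}=r₄ω₄e^{iθ₄}.
Eliminating the other unknown: ω₄ = r₂ω₂ sin(θ₂−θ₃) / [r₄ sin(θ₄−θ₃)].
Numerator sine = +0.69214; denominator sine = -0.93295.
Result = 0.0371·2.094·(+0.69214) / (0.0624·(-0.93295)) = -0.92381 rad/s; magnitude 0.92381 rad/s.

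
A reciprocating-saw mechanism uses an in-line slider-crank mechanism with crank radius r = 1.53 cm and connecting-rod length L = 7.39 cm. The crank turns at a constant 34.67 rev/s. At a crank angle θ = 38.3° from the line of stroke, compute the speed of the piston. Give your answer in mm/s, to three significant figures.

2400

ω = 2π·34.7 = 217.8 rad/s
For an in-line slider-crank, x = r cosθ + √(L² − r² sin²θ), so v = −rω sinθ·[1 + r cosθ/√(L² − r² sin²θ)].
With r = 0.0153 m, L = 0.0739 m, θ = 38.3°: √(L² − r² sin²θ) = 0.073289 m.
v = −0.0153·217.8·0.61978·[1 + 0.0153·0.78478/0.073289] = -2.4041 m/s.
|v| = 2.4041 m/s = 2404.1 mm/s.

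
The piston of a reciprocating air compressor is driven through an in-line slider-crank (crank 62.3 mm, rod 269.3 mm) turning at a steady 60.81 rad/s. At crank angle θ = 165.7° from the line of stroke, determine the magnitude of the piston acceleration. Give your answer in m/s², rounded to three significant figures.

176

ω = 60.81 rad/s
x(θ) = r cosθ + √(L² − r² sin²θ); with ω constant, a = ω²·d²x/dθ².
d²x/dθ² = −r cosθ − r²(cos2θ)/√u − r⁴ sin²2θ/(4u^{3/2}),  u = L² − r² sin²θ = 0.0722857 m².
Substituting r = 0.0623 m, L = 0.2693 m, θ = 165.7°: d²x/dθ² = +0.047651 m.
a = ω²·d²x/dθ² = (60.81)²·(+0.047651) = +176.21 m/s²;  |a| = 176.21 m/s².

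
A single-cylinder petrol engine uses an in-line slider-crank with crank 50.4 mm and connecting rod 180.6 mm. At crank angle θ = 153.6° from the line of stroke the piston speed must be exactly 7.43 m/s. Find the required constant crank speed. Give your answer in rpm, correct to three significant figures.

4230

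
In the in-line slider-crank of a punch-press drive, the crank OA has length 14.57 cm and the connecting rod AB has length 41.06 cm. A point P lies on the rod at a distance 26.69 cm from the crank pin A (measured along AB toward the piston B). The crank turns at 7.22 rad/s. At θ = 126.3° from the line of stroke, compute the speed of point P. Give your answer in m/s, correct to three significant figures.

0.759

ω = 7.22 rad/s.  Crank-pin speed |V_A| = rω = 1.052 m/s, perpendicular to OA.
Rod angle: sinφ = −(r/L) sinθ ⇒ φ = -16.617°; ω_rod = −rω cosθ/√(L²−r²sin²θ) = +1.5828 rad/s.
V_P = V_A + ω_rod × AP, with AP = 0.2669 m along the rod.
Components: V_Px = −rω sinθ − a·ω_rod·sinφ = -0.72698 m/s;  V_Py = rω cosθ + a·ω_rod·cosφ = -0.21795 m/s.
|V_P| = √(V_Px² + V_Py²) = 0.75895 m/s.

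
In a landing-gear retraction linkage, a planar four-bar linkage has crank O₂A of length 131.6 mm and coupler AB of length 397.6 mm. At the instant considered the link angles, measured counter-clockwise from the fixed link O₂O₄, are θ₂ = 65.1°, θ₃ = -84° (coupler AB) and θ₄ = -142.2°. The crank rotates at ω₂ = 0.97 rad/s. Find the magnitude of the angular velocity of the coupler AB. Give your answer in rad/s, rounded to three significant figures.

ω₂ = 0.97 rad/s
Differentiating the loop-closure r₂e^{iθ₂}+r₃e^{iθ₃}=r₁+r₄e^{iθ₄} gives r₂ω₂e^{iθ₂}+r₃ω₃e^{iθ₃}=r₄ω₄e^{iθ₄}.
Eliminating the other unknown: ω₃ = r₂ω₂ sin(θ₄−θ₂) / [r₃ sin(θ₃−θ₄)].
Numerator sine = +0.45865; denominator sine = +0.84989.
Result = 0.1316·0.97·(+0.45865) / (0.3976·(+0.84989)) = +0.17326 rad/s; magnitude 0.17326 rad/s.

0.173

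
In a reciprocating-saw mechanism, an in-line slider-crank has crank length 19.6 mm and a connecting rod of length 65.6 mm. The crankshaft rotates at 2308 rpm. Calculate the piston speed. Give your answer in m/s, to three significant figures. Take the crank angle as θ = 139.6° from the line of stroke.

2.36

ω = 2π·2308/60 = 241.7 rad/s
For an in-line slider-crank, x = r cosθ + √(L² − r² sin²θ), so v = −rω sinθ·[1 + r cosθ/√(L² − r² sin²θ)].
With r = 0.0196 m, L = 0.0656 m, θ = 139.6°: √(L² − r² sin²θ) = 0.064358 m.
v = −0.0196·241.7·0.64812·[1 + 0.0196·-0.76154/0.064358] = -2.3582 m/s.
|v| = 2.3582 m/s.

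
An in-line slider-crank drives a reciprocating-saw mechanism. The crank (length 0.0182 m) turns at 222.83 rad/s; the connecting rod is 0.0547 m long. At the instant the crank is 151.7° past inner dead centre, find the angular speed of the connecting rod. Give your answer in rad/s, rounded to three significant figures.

ω = 222.8 rad/s
The rod makes angle φ with the slider axis where L sinφ = r sinθ; differentiating, L cosφ·φ̇ = r ω cosθ.
L cosφ = √(L² − r² sin²θ) = 0.054015 m.
|ω_rod| = r ω |cosθ| / √(L² − r² sin²θ) = 0.0182·222.8·0.88048/0.054015 = 66.107 rad/s.

66.1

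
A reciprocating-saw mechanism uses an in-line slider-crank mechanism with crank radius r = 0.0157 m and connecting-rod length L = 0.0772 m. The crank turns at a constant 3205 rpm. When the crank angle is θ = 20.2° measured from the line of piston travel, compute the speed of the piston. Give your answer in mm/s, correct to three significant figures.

ω = 2π·3205/60 = 335.6 rad/s
For an in-line slider-crank, x = r cosθ + √(L² − r² sin²θ), so v = −rω sinθ·[1 + r cosθ/√(L² − r² sin²θ)].
With r = 0.0157 m, L = 0.0772 m, θ = 20.2°: √(L² − r² sin²θ) = 0.077009 m.
v = −0.0157·335.6·0.34530·[1 + 0.0157·0.93849/0.077009] = -2.1676 m/s.
|v| = 2.1676 m/s = 2167.6 mm/s.

2170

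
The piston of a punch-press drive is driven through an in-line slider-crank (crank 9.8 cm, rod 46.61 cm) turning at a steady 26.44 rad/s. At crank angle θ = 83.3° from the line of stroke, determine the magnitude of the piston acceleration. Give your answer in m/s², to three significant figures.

ω = 26.44 rad/s
x(θ) = r cosθ + √(L² − r² sin²θ); with ω constant, a = ω²·d²x/dθ².
d²x/dθ² = −r cosθ − r²(cos2θ)/√u − r⁴ sin²2θ/(4u^{3/2}),  u = L² − r² sin²θ = 0.207776 m².
Substituting r = 0.098 m, L = 0.4661 m, θ = 83.3°: d²x/dθ² = +0.0090491 m.
a = ω²·d²x/dθ² = (26.44)²·(+0.0090491) = +6.326 m/s²;  |a| = 6.326 m/s².

6.33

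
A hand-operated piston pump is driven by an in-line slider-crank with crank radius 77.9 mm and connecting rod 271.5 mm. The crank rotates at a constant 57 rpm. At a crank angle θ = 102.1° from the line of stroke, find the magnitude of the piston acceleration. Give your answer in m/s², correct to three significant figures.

ω = 2π·57/60 = 5.969 rad/s
x(θ) = r cosθ + √(L² − r² sin²θ); with ω constant, a = ω²·d²x/dθ².
d²x/dθ² = −r cosθ − r²(cos2θ)/√u − r⁴ sin²2θ/(4u^{3/2}),  u = L² − r² sin²θ = 0.0679105 m².
Substituting r = 0.0779 m, L = 0.2715 m, θ = 102.1°: d²x/dθ² = +0.037482 m.
a = ω²·d²x/dθ² = (5.969)²·(+0.037482) = +1.3355 m/s²;  |a| = 1.3355 m/s².

1.34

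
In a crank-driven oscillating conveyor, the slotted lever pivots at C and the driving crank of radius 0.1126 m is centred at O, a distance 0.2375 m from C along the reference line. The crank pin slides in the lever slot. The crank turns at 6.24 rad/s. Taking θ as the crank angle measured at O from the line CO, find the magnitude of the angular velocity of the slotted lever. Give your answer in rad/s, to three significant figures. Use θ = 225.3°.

ω = 6.24 rad/s
Crank pin A relative to C: A = (d + r cosθ, r sinθ); lever angle φ = atan2(r sinθ, d + r cosθ).
Differentiating tanφ: φ̇ = rω(d cosθ + r)/(d² + r² + 2dr cosθ).
d² + r² + 2dr cosθ = |CA|² = 0.0314639 m²;  d cosθ + r = -0.054456 m.
|ω_lever| = |0.1126·6.24·-0.054456| / 0.0314639 = 1.2161 rad/s.

1.22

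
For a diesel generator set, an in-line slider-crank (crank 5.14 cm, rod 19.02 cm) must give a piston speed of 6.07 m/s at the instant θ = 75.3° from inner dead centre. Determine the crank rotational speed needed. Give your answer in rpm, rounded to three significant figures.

For an in-line slider-crank, |v_piston| = rω|sinθ|·[1 + r cosθ/√(L² − r² sin²θ)].
With r = 0.0514 m, L = 0.1902 m, θ = 75.3°: the bracketed kinematic factor |dx/dθ| = 0.05325 m.
ω = v/|dx/dθ| = 6.07/0.05325 = 113.99 rad/s.
N = 60ω/(2π) = 1088.5 rpm.

1090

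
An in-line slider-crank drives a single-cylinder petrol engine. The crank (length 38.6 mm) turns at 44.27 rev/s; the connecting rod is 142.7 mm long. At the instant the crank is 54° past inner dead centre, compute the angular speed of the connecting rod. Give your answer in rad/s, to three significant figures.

45.3

ω = 278.2 rad/s (converted from 44.27 rev/s).
The rod makes angle φ with the slider axis where L sinφ = r sinθ; differentiating, L cosφ·φ̇ = r ω cosθ.
L cosφ = √(L² − r² sin²θ) = 0.13924 m.
|ω_rod| = r ω |cosθ| / √(L² − r² sin²θ) = 0.0386·278.2·0.58779/0.13924 = 45.324 rad/s.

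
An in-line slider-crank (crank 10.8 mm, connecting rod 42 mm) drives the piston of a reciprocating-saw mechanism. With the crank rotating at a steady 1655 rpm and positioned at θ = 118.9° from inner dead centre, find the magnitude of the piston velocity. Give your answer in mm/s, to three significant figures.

ω = 2π·1655/60 = 173.3 rad/s
For an in-line slider-crank, x = r cosθ + √(L² − r² sin²θ), so v = −rω sinθ·[1 + r cosθ/√(L² − r² sin²θ)].
With r = 0.0108 m, L = 0.042 m, θ = 118.9°: √(L² − r² sin²θ) = 0.040922 m.
v = −0.0108·173.3·0.87546·[1 + 0.0108·-0.48328/0.040922] = -1.4297 m/s.
|v| = 1.4297 m/s = 1429.7 mm/s.

1430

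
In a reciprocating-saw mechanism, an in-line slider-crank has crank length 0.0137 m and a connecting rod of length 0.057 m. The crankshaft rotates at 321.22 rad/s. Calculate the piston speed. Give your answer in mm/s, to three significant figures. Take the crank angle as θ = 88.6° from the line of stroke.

4430

ω = 321.2 rad/s
For an in-line slider-crank, x = r cosθ + √(L² − r² sin²θ), so v = −rω sinθ·[1 + r cosθ/√(L² − r² sin²θ)].
With r = 0.0137 m, L = 0.057 m, θ = 88.6°: √(L² − r² sin²θ) = 0.05533 m.
v = −0.0137·321.2·0.99970·[1 + 0.0137·0.02443/0.05533] = -4.426 m/s.
|v| = 4.426 m/s = 4426 mm/s.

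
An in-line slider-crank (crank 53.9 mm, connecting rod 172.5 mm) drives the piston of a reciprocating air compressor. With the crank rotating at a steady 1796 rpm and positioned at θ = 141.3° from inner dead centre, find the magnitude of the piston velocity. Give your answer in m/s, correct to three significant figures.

4.76

ω = 2π·1796/60 = 188.1 rad/s
For an in-line slider-crank, x = r cosθ + √(L² − r² sin²θ), so v = −rω sinθ·[1 + r cosθ/√(L² − r² sin²θ)].
With r = 0.0539 m, L = 0.1725 m, θ = 141.3°: √(L² − r² sin²θ) = 0.16918 m.
v = −0.0539·188.1·0.62524·[1 + 0.0539·-0.78043/0.16918] = -4.7623 m/s.
|v| = 4.7623 m/s.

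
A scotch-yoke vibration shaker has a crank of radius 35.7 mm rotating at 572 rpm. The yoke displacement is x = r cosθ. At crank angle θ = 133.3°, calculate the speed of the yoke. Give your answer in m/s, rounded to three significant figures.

ω = 59.9 rad/s (from 572 rpm).
x = r cosθ ⇒ ẋ = −rω sinθ.
|v| = rω|sinθ| = 0.0357·59.9·|sin 133.3°| = 1.5563 m/s.

1.56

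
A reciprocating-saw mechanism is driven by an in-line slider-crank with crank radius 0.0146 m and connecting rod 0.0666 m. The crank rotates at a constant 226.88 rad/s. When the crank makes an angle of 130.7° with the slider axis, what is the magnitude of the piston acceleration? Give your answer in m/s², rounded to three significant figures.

513

ω = 226.9 rad/s
x(θ) = r cosθ + √(L² − r² sin²θ); with ω constant, a = ω²·d²x/dθ².
d²x/dθ² = −r cosθ − r²(cos2θ)/√u − r⁴ sin²2θ/(4u^{3/2}),  u = L² − r² sin²θ = 0.00431304 m².
Substituting r = 0.0146 m, L = 0.0666 m, θ = 130.7°: d²x/dθ² = +0.0099668 m.
a = ω²·d²x/dθ² = (226.9)²·(+0.0099668) = +513.04 m/s²;  |a| = 513.04 m/s².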